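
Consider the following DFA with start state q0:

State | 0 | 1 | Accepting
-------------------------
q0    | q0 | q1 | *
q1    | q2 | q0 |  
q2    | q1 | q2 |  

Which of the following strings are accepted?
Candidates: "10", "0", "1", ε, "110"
"10": q0 → q1 → q2; q2 is not accepting → rejected
"0": q0 → q0; q0 is accepting → accepted
"1": q0 → q1; q1 is not accepting → rejected
ε: q0; q0 is accepting → accepted
"110": q0 → q1 → q0 → q0; q0 is accepting → accepted

Final answer: "0", ε, "110"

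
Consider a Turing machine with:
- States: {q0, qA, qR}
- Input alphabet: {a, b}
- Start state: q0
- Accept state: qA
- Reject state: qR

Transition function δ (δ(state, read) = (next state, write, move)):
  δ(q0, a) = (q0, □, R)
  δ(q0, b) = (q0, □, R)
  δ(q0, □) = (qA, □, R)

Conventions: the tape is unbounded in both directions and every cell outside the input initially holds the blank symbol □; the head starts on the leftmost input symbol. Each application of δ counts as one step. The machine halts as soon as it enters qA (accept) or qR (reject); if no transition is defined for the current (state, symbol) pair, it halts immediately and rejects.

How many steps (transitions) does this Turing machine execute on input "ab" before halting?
Step 0: [q0]ab (head at position 0)
Step 1: δ(q0, a) = (q0, □, R)  ⊢  □[q0]b (head at position 1)
Step 2: δ(q0, b) = (q0, □, R)  ⊢  □□[q0]□ (head at position 2)
Step 3: δ(q0, □) = (qA, □, R)  ⊢  □□□[qA]□ (head at position 3)
The machine is in qA, so it halts and accepts.
Number of transitions executed: 3.

Final answer: 3 steps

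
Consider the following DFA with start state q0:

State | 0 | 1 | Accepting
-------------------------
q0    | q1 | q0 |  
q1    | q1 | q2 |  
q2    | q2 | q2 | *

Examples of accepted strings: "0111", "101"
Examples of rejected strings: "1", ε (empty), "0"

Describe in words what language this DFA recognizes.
binary strings containing '01' as a substring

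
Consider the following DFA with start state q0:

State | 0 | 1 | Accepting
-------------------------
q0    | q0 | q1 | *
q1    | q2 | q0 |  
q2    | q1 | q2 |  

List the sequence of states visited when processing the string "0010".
q0 → q0 → q0 → q1 → q2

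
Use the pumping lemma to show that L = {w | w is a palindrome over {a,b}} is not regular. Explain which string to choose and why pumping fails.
Language: L = {w | w is a palindrome over {a,b}} (strings that read the same forwards and backwards)
Step 1: Assume for contradiction that L is regular, with pumping length p.
Step 2: Choose s = a^p b a^p. Then s ∈ L (it reads the same forwards and backwards) and |s| ≥ p.
Step 3: Consider any decomposition s = xyz with |xy| ≤ p and |y| > 0. Since |xy| ≤ p and the first p symbols of s are all a's, y = a^k for some k with 1 ≤ k ≤ p.
Step 4: Pumping up (i = 2): xy²z = a^(p+k) b a^p. Its reverse is a^p b a^(p+k) ≠ a^(p+k) b a^p (the single b is no longer in the middle), so xy²z is not a palindrome and xy²z ∉ L.
This contradicts the pumping lemma, so L is not regular.

Final answer: Choose s = a^p b a^p. Since |xy| ≤ p, y = a^k with k ≥ 1. Then xy²z = a^(p+k) b a^p is not a palindrome, so ∉ L.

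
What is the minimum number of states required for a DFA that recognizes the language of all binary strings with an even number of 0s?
Language: binary strings with an even number of 0s
Lower bound (Myhill–Nerode): the prefixes ε, 0 are pairwise distinguishable:
  ε vs 0: suffix ε distinguishes them (ε has zero 0s (accepted), 0 has one 0 (rejected))
So any DFA needs at least 2 states.
Upper bound: a DFA with 2 states exists (one state per class above).
Minimum states: 2

Final answer: 2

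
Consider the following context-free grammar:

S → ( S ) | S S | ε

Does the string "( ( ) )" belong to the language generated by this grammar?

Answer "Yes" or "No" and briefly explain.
A derivation exists: S ⇒ ( S ) ⇒ ( ( S ) ) ⇒ ( ( ) ) (using S → ( S ) twice, then S → ε).

Final answer: Yes - a valid derivation exists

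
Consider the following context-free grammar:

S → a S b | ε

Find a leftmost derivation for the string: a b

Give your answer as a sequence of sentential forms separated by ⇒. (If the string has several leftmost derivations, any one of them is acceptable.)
Start with S.
Step 1: the leftmost non-terminal is S; apply S → a S b:  a S b
Step 2: the leftmost non-terminal is S; apply S → ε:  a b

Final answer: S ⇒ a S b ⇒ a b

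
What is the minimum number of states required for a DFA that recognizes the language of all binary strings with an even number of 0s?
Language: binary strings with an even number of 0s
Lower bound (Myhill–Nerode): the prefixes ε, 0 are pairwise distinguishable:
  ε vs 0: suffix ε distinguishes them (ε has zero 0s (accepted), 0 has one 0 (rejected))
So any DFA needs at least 2 states.
Upper bound: a DFA with 2 states exists (one state per class above).
Minimum states: 2

Final answer: 2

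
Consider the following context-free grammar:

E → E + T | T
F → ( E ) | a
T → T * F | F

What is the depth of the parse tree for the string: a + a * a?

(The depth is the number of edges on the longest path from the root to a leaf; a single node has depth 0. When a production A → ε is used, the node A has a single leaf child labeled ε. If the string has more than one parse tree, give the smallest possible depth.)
The grammar is unambiguous; the parse tree of a + a * a is:
E → E + T at the root (depth 0).
  Left E (depth 1) → T (2) → F (3) → a (4).
  Right T (depth 1) → T * F; that T (2) → F (3) → a (4); F (2) → a (3).
The longest root-to-leaf paths have 4 edges.
Depth = 4.

Final answer: 4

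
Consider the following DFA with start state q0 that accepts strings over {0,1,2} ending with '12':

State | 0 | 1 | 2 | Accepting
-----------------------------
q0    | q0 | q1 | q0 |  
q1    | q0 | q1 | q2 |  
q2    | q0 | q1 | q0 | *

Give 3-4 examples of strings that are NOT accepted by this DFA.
Any strings that end in a non-accepting state work; for example:
"200": q0 → q0 → q0 → q0; q0 is not accepting → rejected
"1100": q0 → q1 → q1 → q0 → q0; q0 is not accepting → rejected
"2002": q0 → q0 → q0 → q0 → q0; q0 is not accepting → rejected
"2100": q0 → q0 → q1 → q0 → q0; q0 is not accepting → rejected

Final answer: "200", "1100", "2002", "2100"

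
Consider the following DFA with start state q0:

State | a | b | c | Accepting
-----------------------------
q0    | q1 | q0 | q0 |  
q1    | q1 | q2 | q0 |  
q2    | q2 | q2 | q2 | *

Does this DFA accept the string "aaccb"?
Start in q0.
Read 'a': q0 → q1
Read 'a': q1 → q1
Read 'c': q1 → q0
Read 'c': q0 → q0
Read 'b': q0 → q0
Final state q0 is not accepting, so the string is rejected.

Final answer: No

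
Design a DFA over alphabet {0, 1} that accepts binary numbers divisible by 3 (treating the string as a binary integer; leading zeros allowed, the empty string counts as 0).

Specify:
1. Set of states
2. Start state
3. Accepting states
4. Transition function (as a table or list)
One valid DFA (any DFA recognizing the same language is acceptable):
States: {q0, q1, q2}
Start: q0
Accepting: {q0}
Transitions (accepting states marked with *):
State | 0 | 1 | Accepting
-------------------------
q0    | q0 | q1 | *
q1    | q2 | q0 |  
q2    | q1 | q2 |  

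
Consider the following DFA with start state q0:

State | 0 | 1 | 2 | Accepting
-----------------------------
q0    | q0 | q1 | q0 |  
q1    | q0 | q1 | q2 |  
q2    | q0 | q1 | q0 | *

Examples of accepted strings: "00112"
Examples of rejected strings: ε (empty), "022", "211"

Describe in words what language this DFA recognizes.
strings over {0,1,2} ending with '12'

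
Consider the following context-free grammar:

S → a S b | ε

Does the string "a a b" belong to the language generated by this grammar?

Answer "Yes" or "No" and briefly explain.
Every derivation applies S → a S b some number n of times and then S → ε, producing a^n b^n with equally many a's and b's. The string a a b has two a's but only one b, so it cannot be derived.

Final answer: No - no valid derivation exists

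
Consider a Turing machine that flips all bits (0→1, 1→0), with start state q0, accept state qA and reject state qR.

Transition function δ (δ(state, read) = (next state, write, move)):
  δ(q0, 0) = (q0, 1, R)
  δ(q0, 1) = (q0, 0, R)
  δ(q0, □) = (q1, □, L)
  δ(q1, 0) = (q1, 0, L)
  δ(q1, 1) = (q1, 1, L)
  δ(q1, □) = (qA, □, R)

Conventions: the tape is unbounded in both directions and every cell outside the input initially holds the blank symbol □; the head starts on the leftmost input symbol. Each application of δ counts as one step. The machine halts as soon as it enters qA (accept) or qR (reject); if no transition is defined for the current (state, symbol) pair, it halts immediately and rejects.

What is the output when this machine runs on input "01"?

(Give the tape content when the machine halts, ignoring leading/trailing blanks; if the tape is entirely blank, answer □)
Step 0: [q0]01 (head at position 0)
Step 1: δ(q0, 0) = (q0, 1, R)  ⊢  1[q0]1 (head at position 1)
Step 2: δ(q0, 1) = (q0, 0, R)  ⊢  10[q0]□ (head at position 2)
Step 3: δ(q0, □) = (q1, □, L)  ⊢  1[q1]0□ (head at position 1)
Step 4: δ(q1, 0) = (q1, 0, L)  ⊢  [q1]10□ (head at position 0)
Step 5: δ(q1, 1) = (q1, 1, L)  ⊢  [q1]□10□ (head at position -1)
Step 6: δ(q1, □) = (qA, □, R)  ⊢  □[qA]10□ (head at position 0)
The machine is in qA, so it halts and accepts.
Tape content when halted (ignoring surrounding blanks): 10

Final answer: Output: 10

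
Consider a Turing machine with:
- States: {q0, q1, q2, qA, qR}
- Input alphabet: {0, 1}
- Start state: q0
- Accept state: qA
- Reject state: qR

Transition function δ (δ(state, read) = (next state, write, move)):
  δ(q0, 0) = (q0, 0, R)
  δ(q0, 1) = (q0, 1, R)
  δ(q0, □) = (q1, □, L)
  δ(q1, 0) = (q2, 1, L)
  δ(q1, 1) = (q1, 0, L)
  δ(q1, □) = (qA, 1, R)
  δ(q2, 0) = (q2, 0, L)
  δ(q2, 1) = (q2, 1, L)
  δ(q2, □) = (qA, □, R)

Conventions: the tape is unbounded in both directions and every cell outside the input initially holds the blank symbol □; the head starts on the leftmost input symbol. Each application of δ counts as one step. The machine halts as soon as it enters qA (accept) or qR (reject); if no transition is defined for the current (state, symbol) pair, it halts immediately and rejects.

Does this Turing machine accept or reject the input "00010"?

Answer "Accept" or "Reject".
Step 0: [q0]00010 (head at position 0)
Step 1: δ(q0, 0) = (q0, 0, R)  ⊢  0[q0]0010 (head at position 1)
Step 2: δ(q0, 0) = (q0, 0, R)  ⊢  00[q0]010 (head at position 2)
Step 3: δ(q0, 0) = (q0, 0, R)  ⊢  000[q0]10 (head at position 3)
Step 4: δ(q0, 1) = (q0, 1, R)  ⊢  0001[q0]0 (head at position 4)
Step 5: δ(q0, 0) = (q0, 0, R)  ⊢  00010[q0]□ (head at position 5)
Step 6: δ(q0, □) = (q1, □, L)  ⊢  0001[q1]0□ (head at position 4)
Step 7: δ(q1, 0) = (q2, 1, L)  ⊢  000[q2]11□ (head at position 3)
Step 8: δ(q2, 1) = (q2, 1, L)  ⊢  00[q2]011□ (head at position 2)
Step 9: δ(q2, 0) = (q2, 0, L)  ⊢  0[q2]0011□ (head at position 1)
Step 10: δ(q2, 0) = (q2, 0, L)  ⊢  [q2]00011□ (head at position 0)
Step 11: δ(q2, 0) = (q2, 0, L)  ⊢  [q2]□00011□ (head at position -1)
Step 12: δ(q2, □) = (qA, □, R)  ⊢  □[qA]00011□ (head at position 0)
The machine is in qA, so it halts and accepts.

Final answer: Accept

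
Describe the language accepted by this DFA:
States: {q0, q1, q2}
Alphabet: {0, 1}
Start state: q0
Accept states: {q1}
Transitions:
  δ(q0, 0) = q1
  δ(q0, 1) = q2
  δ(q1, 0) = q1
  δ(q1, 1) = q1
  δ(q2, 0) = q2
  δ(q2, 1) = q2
Analyzing the DFA structure:
Start state: q0
Accept states: {q1}
Interpreting what each state remembers (checking against the transitions):
  q0: nothing has been read yet
  q1: the first symbol was 0
  q2: the first symbol was 1 (trap state)
  δ(q0, 0): in q0 (nothing has been read yet), after reading 0 we have: the first symbol was 0 → q1
  δ(q0, 1): in q0 (nothing has been read yet), after reading 1 we have: the first symbol was 1 (trap state) → q2
  δ(q1, 0): in q1 (the first symbol was 0), after reading 0 we have: the first symbol was 0 → q1
  δ(q1, 1): in q1 (the first symbol was 0), after reading 1 we have: the first symbol was 0 → q1
  δ(q2, 0): in q2 (the first symbol was 1 (trap state)), after reading 0 we have: the first symbol was 1 (trap state) → q2
  δ(q2, 1): in q2 (the first symbol was 1 (trap state)), after reading 1 we have: the first symbol was 1 (trap state) → q2
A string is accepted iff it ends in {q1}, i.e. the first symbol was 0.
Language: All binary strings starting with 0

Final answer: All binary strings starting with 0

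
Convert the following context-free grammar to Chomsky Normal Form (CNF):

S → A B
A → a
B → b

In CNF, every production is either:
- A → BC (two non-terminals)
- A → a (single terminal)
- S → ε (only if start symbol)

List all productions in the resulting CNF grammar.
The grammar has no ε-productions or unit productions to eliminate.
S → A B is already in CNF (two non-terminals) – keep it.
A → a is already in CNF (single terminal) – keep it.
B → b is already in CNF (single terminal) – keep it.
Resulting CNF grammar (3 productions): A → a; B → b; S → A B

Final answer: A → a; B → b; S → A B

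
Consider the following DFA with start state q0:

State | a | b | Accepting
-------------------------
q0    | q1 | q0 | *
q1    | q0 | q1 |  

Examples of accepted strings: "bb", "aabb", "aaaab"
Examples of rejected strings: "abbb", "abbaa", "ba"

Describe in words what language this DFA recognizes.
strings over {a,b} with an even number of a's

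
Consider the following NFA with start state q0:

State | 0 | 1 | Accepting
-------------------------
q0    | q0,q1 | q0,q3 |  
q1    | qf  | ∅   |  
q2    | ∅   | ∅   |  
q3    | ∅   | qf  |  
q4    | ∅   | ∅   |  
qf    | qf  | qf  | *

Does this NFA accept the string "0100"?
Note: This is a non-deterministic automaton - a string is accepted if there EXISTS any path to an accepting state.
Track the set of states the NFA could be in: start {q0}
Read '0': {q0} → {q0, q1}
Read '1': {q0, q1} → {q0, q3}
Read '0': {q0, q3} → {q0, q1}
Read '0': {q0, q1} → {q0, q1, qf}
Final set {q0, q1, qf} contains accepting state(s) {qf} → accepted.

Final answer: Yes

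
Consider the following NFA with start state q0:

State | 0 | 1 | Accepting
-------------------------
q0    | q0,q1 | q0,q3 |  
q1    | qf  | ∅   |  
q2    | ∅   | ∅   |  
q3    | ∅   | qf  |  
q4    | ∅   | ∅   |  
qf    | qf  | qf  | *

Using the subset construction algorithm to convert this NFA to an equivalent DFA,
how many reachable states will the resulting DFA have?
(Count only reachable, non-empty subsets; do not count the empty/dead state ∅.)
Start subset: {q0}
{q0}: on 0 → {q0, q1}, on 1 → {q0, q3}
{q0, q1}: on 0 → {q0, q1, qf}, on 1 → {q0, q3}
{q0, q3}: on 0 → {q0, q1}, on 1 → {q0, q3, qf}
{q0, q1, qf}: on 0 → {q0, q1, qf}, on 1 → {q0, q3, qf}
{q0, q3, qf}: on 0 → {q0, q1, qf}, on 1 → {q0, q3, qf}
Reachable non-empty subsets: {q0}, {q0, q1}, {q0, q3}, {q0, q1, qf}, {q0, q3, qf} — 5 in total.

Final answer: 5 states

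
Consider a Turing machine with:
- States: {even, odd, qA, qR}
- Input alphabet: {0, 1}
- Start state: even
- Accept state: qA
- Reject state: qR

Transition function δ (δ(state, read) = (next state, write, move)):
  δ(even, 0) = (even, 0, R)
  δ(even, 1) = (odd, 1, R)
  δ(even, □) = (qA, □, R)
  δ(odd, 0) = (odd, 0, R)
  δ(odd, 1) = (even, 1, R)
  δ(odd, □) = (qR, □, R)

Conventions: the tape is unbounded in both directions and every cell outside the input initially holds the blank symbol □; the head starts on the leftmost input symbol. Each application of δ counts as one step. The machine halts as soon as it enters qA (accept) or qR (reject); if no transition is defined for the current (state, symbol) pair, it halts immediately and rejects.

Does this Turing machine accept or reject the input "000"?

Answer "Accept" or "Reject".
Step 0: [even]000 (head at position 0)
Step 1: δ(even, 0) = (even, 0, R)  ⊢  0[even]00 (head at position 1)
Step 2: δ(even, 0) = (even, 0, R)  ⊢  00[even]0 (head at position 2)
Step 3: δ(even, 0) = (even, 0, R)  ⊢  000[even]□ (head at position 3)
Step 4: δ(even, □) = (qA, □, R)  ⊢  000□[qA]□ (head at position 4)
The machine is in qA, so it halts and accepts.

Final answer: Accept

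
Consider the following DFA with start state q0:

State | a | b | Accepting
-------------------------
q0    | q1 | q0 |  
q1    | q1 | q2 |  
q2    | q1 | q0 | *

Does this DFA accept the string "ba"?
Start in q0.
Read 'b': q0 → q0
Read 'a': q0 → q1
Final state q1 is not accepting, so the string is rejected.

Final answer: No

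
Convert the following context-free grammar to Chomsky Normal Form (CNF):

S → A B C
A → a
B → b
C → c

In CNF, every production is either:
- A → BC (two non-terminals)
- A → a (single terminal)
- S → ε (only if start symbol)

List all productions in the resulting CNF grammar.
The grammar has no ε-productions or unit productions to eliminate.
A → a is already in CNF (single terminal) – keep it.
B → b is already in CNF (single terminal) – keep it.
C → c is already in CNF (single terminal) – keep it.
S → A B C has 3 symbols on the right: break it into binary productions S → A X0, X0 → B C.
Resulting CNF grammar (5 productions): A → a; B → b; C → c; S → A X0; X0 → B C

Final answer: A → a; B → b; C → c; S → A X0; X0 → B C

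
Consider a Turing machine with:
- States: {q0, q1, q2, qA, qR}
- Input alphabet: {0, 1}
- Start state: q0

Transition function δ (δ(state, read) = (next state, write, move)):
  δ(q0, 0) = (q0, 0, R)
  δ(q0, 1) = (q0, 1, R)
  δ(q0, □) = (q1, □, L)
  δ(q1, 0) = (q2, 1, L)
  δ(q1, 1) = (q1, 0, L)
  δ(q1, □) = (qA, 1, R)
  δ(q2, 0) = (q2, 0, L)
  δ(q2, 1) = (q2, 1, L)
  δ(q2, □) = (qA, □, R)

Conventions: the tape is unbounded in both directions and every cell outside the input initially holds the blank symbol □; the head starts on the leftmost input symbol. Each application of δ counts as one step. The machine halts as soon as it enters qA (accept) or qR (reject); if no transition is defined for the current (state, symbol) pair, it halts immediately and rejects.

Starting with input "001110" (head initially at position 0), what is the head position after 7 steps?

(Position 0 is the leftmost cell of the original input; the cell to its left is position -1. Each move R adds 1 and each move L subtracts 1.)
Step 0: [q0]001110 (head at position 0)
Step 1: δ(q0, 0) = (q0, 0, R)  ⊢  0[q0]01110 (head at position 1)
Step 2: δ(q0, 0) = (q0, 0, R)  ⊢  00[q0]1110 (head at position 2)
Step 3: δ(q0, 1) = (q0, 1, R)  ⊢  001[q0]110 (head at position 3)
Step 4: δ(q0, 1) = (q0, 1, R)  ⊢  0011[q0]10 (head at position 4)
Step 5: δ(q0, 1) = (q0, 1, R)  ⊢  00111[q0]0 (head at position 5)
Step 6: δ(q0, 0) = (q0, 0, R)  ⊢  001110[q0]□ (head at position 6)
Step 7: δ(q0, □) = (q1, □, L)  ⊢  00111[q1]0□ (head at position 5)
Head position after 7 steps: 5

Final answer: Position 5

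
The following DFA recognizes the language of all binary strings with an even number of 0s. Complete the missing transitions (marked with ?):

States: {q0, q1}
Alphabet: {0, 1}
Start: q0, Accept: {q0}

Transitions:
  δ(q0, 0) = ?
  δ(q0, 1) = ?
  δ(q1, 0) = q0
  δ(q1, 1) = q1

What each state remembers (consistent with the given transitions and accept states):
  q0: an even number of 0s has been read so far
  q1: an odd number of 0s has been read so far
Filling in the missing entries:
  δ(q0, 0): in q0 (an even number of 0s has been read so far), after reading 0 we have: an odd number of 0s has been read so far → q1
  δ(q0, 1): in q0 (an even number of 0s has been read so far), after reading 1 we have: an even number of 0s has been read so far → q0

Final answer: δ(q0, 0) = q1; δ(q0, 1) = q0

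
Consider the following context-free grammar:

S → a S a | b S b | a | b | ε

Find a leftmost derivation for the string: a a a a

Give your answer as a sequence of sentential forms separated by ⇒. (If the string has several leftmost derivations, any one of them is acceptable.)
Start with S.
Step 1: the leftmost non-terminal is S; apply S → a S a:  a S a
Step 2: the leftmost non-terminal is S; apply S → a S a:  a a S a a
Step 3: the leftmost non-terminal is S; apply S → ε:  a a a a

Final answer: S ⇒ a S a ⇒ a a S a a ⇒ a a a a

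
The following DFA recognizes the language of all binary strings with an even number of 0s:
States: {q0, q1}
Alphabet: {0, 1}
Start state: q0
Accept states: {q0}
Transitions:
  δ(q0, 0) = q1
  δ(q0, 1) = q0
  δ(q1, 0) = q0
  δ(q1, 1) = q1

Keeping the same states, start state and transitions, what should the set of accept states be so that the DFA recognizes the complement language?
The DFA is complete (every state has a transition on every symbol), so the complement
is recognized by the same DFA with accepting and non-accepting states swapped.
Original accept states: {q0}
Complement accept states = All states - Original accept states
= {q0, q1} - {q0}
= {q1}
Complement language: strings with an ODD number of 0s

Final answer: {q1}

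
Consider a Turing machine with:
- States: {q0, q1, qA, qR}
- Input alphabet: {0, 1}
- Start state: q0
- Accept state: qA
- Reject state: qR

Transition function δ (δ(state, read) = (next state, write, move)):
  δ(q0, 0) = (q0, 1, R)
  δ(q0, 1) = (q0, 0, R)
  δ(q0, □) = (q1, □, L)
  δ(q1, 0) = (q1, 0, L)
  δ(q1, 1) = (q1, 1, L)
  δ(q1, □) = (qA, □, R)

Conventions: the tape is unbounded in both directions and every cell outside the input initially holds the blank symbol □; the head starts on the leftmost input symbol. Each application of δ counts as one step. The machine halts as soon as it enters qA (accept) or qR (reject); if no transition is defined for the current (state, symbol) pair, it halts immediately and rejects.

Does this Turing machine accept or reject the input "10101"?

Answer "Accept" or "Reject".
Step 0: [q0]10101 (head at position 0)
Step 1: δ(q0, 1) = (q0, 0, R)  ⊢  0[q0]0101 (head at position 1)
Step 2: δ(q0, 0) = (q0, 1, R)  ⊢  01[q0]101 (head at position 2)
Step 3: δ(q0, 1) = (q0, 0, R)  ⊢  010[q0]01 (head at position 3)
Step 4: δ(q0, 0) = (q0, 1, R)  ⊢  0101[q0]1 (head at position 4)
Step 5: δ(q0, 1) = (q0, 0, R)  ⊢  01010[q0]□ (head at position 5)
Step 6: δ(q0, □) = (q1, □, L)  ⊢  0101[q1]0□ (head at position 4)
Step 7: δ(q1, 0) = (q1, 0, L)  ⊢  010[q1]10□ (head at position 3)
Step 8: δ(q1, 1) = (q1, 1, L)  ⊢  01[q1]010□ (head at position 2)
Step 9: δ(q1, 0) = (q1, 0, L)  ⊢  0[q1]1010□ (head at position 1)
Step 10: δ(q1, 1) = (q1, 1, L)  ⊢  [q1]01010□ (head at position 0)
Step 11: δ(q1, 0) = (q1, 0, L)  ⊢  [q1]□01010□ (head at position -1)
Step 12: δ(q1, □) = (qA, □, R)  ⊢  □[qA]01010□ (head at position 0)
The machine is in qA, so it halts and accepts.

Final answer: Accept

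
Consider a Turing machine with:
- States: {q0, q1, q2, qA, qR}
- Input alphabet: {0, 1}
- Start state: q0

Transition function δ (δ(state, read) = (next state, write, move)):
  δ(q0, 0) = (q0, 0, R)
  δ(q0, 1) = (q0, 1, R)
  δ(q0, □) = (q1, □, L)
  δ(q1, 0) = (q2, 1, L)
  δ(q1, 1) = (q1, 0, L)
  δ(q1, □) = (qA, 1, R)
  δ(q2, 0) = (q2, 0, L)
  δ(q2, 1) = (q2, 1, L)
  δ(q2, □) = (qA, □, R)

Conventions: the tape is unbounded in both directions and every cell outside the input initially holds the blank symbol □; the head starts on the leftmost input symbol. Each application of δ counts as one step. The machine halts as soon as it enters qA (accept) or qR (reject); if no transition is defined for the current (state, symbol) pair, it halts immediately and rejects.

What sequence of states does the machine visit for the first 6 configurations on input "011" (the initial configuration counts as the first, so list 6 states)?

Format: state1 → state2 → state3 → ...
Step 0: [q0]011 (head at position 0)
Step 1: δ(q0, 0) = (q0, 0, R)  ⊢  0[q0]11 (head at position 1)
Step 2: δ(q0, 1) = (q0, 1, R)  ⊢  01[q0]1 (head at position 2)
Step 3: δ(q0, 1) = (q0, 1, R)  ⊢  011[q0]□ (head at position 3)
Step 4: δ(q0, □) = (q1, □, L)  ⊢  01[q1]1□ (head at position 2)
Step 5: δ(q1, 1) = (q1, 0, L)  ⊢  0[q1]10□ (head at position 1)
Reading off the states of these 6 configurations: q0 → q0 → q0 → q0 → q1 → q1

Final answer: q0 → q0 → q0 → q0 → q1 → q1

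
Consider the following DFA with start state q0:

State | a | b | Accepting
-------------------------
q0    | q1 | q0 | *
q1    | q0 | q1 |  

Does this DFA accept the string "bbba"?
Start in q0.
Read 'b': q0 → q0
Read 'b': q0 → q0
Read 'b': q0 → q0
Read 'a': q0 → q1
Final state q1 is not accepting, so the string is rejected.

Final answer: No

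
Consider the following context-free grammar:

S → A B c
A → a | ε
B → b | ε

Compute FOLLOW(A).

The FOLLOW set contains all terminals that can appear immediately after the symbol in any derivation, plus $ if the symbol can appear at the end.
A occurs in S → A B c followed by B c. Add FIRST(B) minus ε = {b}; B is nullable (B → ε), so what follows B can also follow A: the terminal c. FOLLOW(A) = {b, c}.

Final answer: {b, c}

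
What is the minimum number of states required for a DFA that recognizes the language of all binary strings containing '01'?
Language: binary strings containing '01'
Lower bound (Myhill–Nerode): the prefixes ε, 0, 01 are pairwise distinguishable:
  ε vs 01: suffix ε distinguishes them (ε is rejected, 01 is accepted)
  0 vs 01: suffix ε distinguishes them (0 is rejected, 01 is accepted)
  ε vs 0: suffix 1 distinguishes them (ε·1 = 1 is rejected, 0·1 = 01 is accepted)
So any DFA needs at least 3 states.
Upper bound: a DFA with 3 states exists (one state per class above: 'no progress', 'last symbol 0', and 'seen 01' (accepting sink)).
Minimum states: 3

Final answer: 3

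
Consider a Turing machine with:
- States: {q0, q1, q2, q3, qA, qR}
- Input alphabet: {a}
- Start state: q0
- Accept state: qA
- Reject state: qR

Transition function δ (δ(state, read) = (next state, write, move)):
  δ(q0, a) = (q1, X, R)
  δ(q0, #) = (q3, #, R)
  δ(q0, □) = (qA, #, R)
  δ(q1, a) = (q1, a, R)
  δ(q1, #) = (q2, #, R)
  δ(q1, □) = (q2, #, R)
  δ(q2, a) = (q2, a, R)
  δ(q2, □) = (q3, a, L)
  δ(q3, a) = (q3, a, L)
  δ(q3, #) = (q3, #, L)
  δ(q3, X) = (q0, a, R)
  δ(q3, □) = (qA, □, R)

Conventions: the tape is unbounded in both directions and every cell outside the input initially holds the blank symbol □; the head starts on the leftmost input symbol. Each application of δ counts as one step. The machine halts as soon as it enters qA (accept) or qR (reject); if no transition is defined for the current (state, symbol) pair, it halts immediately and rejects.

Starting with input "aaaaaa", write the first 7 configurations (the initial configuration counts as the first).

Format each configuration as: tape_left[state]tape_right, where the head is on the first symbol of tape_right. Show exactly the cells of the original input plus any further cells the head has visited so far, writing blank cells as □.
Step 0: [q0]aaaaaa (head at position 0)
Step 1: δ(q0, a) = (q1, X, R)  ⊢  X[q1]aaaaa (head at position 1)
Step 2: δ(q1, a) = (q1, a, R)  ⊢  Xa[q1]aaaa (head at position 2)
Step 3: δ(q1, a) = (q1, a, R)  ⊢  Xaa[q1]aaa (head at position 3)
Step 4: δ(q1, a) = (q1, a, R)  ⊢  Xaaa[q1]aa (head at position 4)
Step 5: δ(q1, a) = (q1, a, R)  ⊢  Xaaaa[q1]a (head at position 5)
Step 6: δ(q1, a) = (q1, a, R)  ⊢  Xaaaaa[q1]□ (head at position 6)

Final answer: [q0]aaaaaa ⊢ X[q1]aaaaa ⊢ Xa[q1]aaaa ⊢ Xaa[q1]aaa ⊢ Xaaa[q1]aa ⊢ Xaaaa[q1]a ⊢ Xaaaaa[q1]□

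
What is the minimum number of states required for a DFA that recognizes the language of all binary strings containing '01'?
Language: binary strings containing '01'
Lower bound (Myhill–Nerode): the prefixes ε, 0, 01 are pairwise distinguishable:
  ε vs 01: suffix ε distinguishes them (ε is rejected, 01 is accepted)
  0 vs 01: suffix ε distinguishes them (0 is rejected, 01 is accepted)
  ε vs 0: suffix 1 distinguishes them (ε·1 = 1 is rejected, 0·1 = 01 is accepted)
So any DFA needs at least 3 states.
Upper bound: a DFA with 3 states exists (one state per class above: 'no progress', 'last symbol 0', and 'seen 01' (accepting sink)).
Minimum states: 3

Final answer: 3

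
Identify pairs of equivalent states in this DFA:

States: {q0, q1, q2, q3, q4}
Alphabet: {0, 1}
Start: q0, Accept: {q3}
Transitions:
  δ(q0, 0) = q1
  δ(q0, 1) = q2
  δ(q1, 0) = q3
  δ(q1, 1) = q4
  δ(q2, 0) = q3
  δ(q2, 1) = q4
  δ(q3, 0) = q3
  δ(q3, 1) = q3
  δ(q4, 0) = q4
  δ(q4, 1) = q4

Using the table-filling algorithm:
Round 0 – mark pairs where exactly one state is accepting: (q0,q3), (q1,q3), (q2,q3), (q3,q4)
Round 1 – newly marked: (q0,q1) [on 0: q1 vs q3, already marked]; (q0,q2) [on 0: q1 vs q3, already marked]; (q1,q4) [on 0: q3 vs q4, already marked]; (q2,q4) [on 0: q3 vs q4, already marked]
Round 2 – newly marked: (q0,q4) [on 0: q1 vs q4, already marked]
No further pairs can be marked.
(q1, q2) unmarked: δ(q1,0)=q3, δ(q2,0)=q3; δ(q1,1)=q4, δ(q2,1)=q4 → equivalent
Equivalent pairs: (q1, q2)

Final answer: Equivalent pairs: (q1, q2)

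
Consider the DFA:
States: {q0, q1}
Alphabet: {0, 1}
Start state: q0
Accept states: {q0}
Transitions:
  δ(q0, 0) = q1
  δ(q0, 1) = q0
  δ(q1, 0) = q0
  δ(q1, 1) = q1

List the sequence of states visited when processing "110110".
Starting at q0
Read '1': q0 -> q0
Read '1': q0 -> q0
Read '0': q0 -> q1
Read '1': q1 -> q1
Read '1': q1 -> q1
Read '0': q1 -> q0

Final answer: q0 -> q0 -> q0 -> q1 -> q1 -> q1 -> q0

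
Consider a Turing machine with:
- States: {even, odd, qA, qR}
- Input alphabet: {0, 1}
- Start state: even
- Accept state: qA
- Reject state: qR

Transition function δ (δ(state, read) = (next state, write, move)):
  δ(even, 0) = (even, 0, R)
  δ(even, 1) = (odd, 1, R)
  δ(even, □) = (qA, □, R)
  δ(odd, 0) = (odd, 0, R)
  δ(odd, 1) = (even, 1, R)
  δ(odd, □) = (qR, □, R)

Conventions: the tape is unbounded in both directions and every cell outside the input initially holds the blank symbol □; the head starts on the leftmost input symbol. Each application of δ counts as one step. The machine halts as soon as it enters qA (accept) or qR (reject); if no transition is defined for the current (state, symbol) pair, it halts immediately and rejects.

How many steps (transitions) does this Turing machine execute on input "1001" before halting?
Step 0: [even]1001 (head at position 0)
Step 1: δ(even, 1) = (odd, 1, R)  ⊢  1[odd]001 (head at position 1)
Step 2: δ(odd, 0) = (odd, 0, R)  ⊢  10[odd]01 (head at position 2)
Step 3: δ(odd, 0) = (odd, 0, R)  ⊢  100[odd]1 (head at position 3)
Step 4: δ(odd, 1) = (even, 1, R)  ⊢  1001[even]□ (head at position 4)
Step 5: δ(even, □) = (qA, □, R)  ⊢  1001□[qA]□ (head at position 5)
The machine is in qA, so it halts and accepts.
Number of transitions executed: 5.

Final answer: 5 steps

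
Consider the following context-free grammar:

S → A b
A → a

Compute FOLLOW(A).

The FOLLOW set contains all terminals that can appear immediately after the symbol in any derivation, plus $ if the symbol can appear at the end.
A occurs only in S → A b, where it is immediately followed by the terminal b. So FOLLOW(A) = {b}.

Final answer: {b}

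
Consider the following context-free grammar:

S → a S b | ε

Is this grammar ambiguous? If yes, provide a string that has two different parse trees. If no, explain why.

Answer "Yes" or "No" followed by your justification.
At every step exactly one production applies: if the remaining string to generate is non-empty it starts with a and ends with b, forcing S → a S b; if it is empty, S → ε is forced. Hence each string a^n b^n has exactly one derivation (S → a S b applied n times, then S → ε) and one parse tree.

Final answer: No - the grammar is unambiguous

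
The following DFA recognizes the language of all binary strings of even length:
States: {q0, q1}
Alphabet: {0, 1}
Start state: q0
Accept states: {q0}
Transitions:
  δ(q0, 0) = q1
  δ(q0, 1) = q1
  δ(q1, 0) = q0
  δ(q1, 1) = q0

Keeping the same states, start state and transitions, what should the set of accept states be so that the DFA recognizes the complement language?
The DFA is complete (every state has a transition on every symbol), so the complement
is recognized by the same DFA with accepting and non-accepting states swapped.
Original accept states: {q0}
Complement accept states = All states - Original accept states
= {q0, q1} - {q0}
= {q1}
Complement language: strings of ODD length

Final answer: {q1}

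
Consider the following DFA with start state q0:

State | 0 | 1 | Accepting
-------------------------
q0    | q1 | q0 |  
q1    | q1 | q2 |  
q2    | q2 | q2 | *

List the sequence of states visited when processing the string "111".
q0 → q0 → q0 → q0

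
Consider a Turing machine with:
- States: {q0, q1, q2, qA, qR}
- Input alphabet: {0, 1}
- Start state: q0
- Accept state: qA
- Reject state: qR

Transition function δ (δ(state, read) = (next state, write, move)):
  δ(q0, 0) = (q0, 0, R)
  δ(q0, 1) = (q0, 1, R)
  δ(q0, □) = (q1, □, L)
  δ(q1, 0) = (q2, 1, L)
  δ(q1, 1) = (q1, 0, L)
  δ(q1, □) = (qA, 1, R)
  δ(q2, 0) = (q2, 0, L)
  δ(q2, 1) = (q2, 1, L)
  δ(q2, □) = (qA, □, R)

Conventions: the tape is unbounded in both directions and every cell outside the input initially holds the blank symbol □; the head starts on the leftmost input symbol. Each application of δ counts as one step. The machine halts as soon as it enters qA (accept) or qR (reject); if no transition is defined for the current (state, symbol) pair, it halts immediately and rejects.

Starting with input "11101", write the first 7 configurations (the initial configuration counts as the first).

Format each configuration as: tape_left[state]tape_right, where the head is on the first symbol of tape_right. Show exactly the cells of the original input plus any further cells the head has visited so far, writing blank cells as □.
Step 0: [q0]11101 (head at position 0)
Step 1: δ(q0, 1) = (q0, 1, R)  ⊢  1[q0]1101 (head at position 1)
Step 2: δ(q0, 1) = (q0, 1, R)  ⊢  11[q0]101 (head at position 2)
Step 3: δ(q0, 1) = (q0, 1, R)  ⊢  111[q0]01 (head at position 3)
Step 4: δ(q0, 0) = (q0, 0, R)  ⊢  1110[q0]1 (head at position 4)
Step 5: δ(q0, 1) = (q0, 1, R)  ⊢  11101[q0]□ (head at position 5)
Step 6: δ(q0, □) = (q1, □, L)  ⊢  1110[q1]1□ (head at position 4)

Final answer: [q0]11101 ⊢ 1[q0]1101 ⊢ 11[q0]101 ⊢ 111[q0]01 ⊢ 1110[q0]1 ⊢ 11101[q0]□ ⊢ 1110[q1]1□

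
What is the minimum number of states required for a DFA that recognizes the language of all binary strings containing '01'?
Language: binary strings containing '01'
Lower bound (Myhill–Nerode): the prefixes ε, 0, 01 are pairwise distinguishable:
  ε vs 01: suffix ε distinguishes them (ε is rejected, 01 is accepted)
  0 vs 01: suffix ε distinguishes them (0 is rejected, 01 is accepted)
  ε vs 0: suffix 1 distinguishes them (ε·1 = 1 is rejected, 0·1 = 01 is accepted)
So any DFA needs at least 3 states.
Upper bound: a DFA with 3 states exists (one state per class above: 'no progress', 'last symbol 0', and 'seen 01' (accepting sink)).
Minimum states: 3

Final answer: 3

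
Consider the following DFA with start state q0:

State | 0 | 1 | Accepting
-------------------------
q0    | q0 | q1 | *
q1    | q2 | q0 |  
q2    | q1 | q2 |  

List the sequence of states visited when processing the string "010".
q0 → q0 → q1 → q2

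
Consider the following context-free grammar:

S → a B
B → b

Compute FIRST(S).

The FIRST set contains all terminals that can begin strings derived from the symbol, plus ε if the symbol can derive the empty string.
S has the single production S → a B, whose right-hand side begins with the terminal a. So FIRST(S) = {a}.

Final answer: {a}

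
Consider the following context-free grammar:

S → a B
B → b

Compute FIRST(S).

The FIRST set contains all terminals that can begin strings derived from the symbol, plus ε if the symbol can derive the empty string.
S has the single production S → a B, whose right-hand side begins with the terminal a. So FIRST(S) = {a}.

Final answer: {a}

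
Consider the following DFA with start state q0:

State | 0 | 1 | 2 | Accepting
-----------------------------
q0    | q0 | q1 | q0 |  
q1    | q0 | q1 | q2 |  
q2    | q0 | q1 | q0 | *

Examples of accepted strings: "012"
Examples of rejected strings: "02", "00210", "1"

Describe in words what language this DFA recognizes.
strings over {0,1,2} ending with '12'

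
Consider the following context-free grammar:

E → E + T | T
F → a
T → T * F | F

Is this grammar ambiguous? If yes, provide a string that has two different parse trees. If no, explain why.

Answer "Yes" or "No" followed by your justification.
This is the standard stratified expression grammar: '+' is introduced only by the left-recursive rule E → E + T and '*' only by the left-recursive rule T → T * F, with F → a. For any string, the last '+' must be the one produced at the root E (everything after it is a T containing no '+'), and likewise within each T the last '*' is produced at its root. This fixes the parse tree uniquely (left-associative, '*' binding tighter than '+'), so every string has exactly one parse tree.

Final answer: No - the grammar is unambiguous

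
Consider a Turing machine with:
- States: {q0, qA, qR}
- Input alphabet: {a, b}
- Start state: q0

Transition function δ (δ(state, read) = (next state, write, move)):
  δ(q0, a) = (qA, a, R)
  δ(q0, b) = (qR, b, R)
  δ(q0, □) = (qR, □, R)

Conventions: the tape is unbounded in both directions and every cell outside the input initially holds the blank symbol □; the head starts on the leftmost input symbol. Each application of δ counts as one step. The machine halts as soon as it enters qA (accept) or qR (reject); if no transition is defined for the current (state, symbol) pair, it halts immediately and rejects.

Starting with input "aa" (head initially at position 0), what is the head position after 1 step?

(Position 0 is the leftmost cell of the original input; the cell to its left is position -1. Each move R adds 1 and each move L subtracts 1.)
Step 0: [q0]aa (head at position 0)
Step 1: δ(q0, a) = (qA, a, R)  ⊢  a[qA]a (head at position 1)
Head position after 1 step: 1

Final answer: Position 1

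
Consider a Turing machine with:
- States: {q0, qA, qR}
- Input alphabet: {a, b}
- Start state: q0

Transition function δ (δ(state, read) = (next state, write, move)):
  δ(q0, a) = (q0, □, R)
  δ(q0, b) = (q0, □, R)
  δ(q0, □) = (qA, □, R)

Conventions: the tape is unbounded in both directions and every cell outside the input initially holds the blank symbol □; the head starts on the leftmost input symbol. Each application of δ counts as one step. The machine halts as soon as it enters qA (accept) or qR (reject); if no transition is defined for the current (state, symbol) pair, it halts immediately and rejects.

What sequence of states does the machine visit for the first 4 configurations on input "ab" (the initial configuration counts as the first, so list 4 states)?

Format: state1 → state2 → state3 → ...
Step 0: [q0]ab (head at position 0)
Step 1: δ(q0, a) = (q0, □, R)  ⊢  □[q0]b (head at position 1)
Step 2: δ(q0, b) = (q0, □, R)  ⊢  □□[q0]□ (head at position 2)
Step 3: δ(q0, □) = (qA, □, R)  ⊢  □□□[qA]□ (head at position 3)
Reading off the states of these 4 configurations: q0 → q0 → q0 → qA

Final answer: q0 → q0 → q0 → qA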